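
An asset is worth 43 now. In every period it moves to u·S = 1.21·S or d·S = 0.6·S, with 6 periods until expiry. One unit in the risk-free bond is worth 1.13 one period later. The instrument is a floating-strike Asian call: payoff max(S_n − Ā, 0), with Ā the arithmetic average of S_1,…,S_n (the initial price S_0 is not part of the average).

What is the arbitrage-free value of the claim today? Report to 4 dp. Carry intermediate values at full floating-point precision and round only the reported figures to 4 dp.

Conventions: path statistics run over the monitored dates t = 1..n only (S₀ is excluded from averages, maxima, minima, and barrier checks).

price = 11.6900

Under the martingale measure an up-move has probability p* = 0.8689; value the claim as the probability-weighted average of per-path payoffs, discounted 6 periods at R = 1.13.
Enumerate all 2^6 = 64 price paths (U = up ×1.21, D = down ×0.6); each path with k up-moves has probability p*^k·(1−p*)^(6−k).
DDDDDD: Ā=10.2484, payoff=0.0000, prob=0.000005
UDDDDD: Ā=20.6677, payoff=0.0000, prob=0.000034
DUDDDD: Ā=16.2960, payoff=0.0000, prob=0.000034
UUDDDD: Ā=32.8637, payoff=0.0000, prob=0.000223
DDUDDD: Ā=13.6730, payoff=0.0000, prob=0.000034
UDUDDD: Ā=27.5740, payoff=0.0000, prob=0.000223
DUUDDD: Ā=23.2023, payoff=0.0000, prob=0.000223
UUUDDD: Ā=46.7913, payoff=0.0000, prob=0.001480
DDDUDD: Ā=12.0992, payoff=0.0000, prob=0.000034
UDDUDD: Ā=24.4001, payoff=0.0000, prob=0.000223
DUDUDD: Ā=20.0285, payoff=0.0000, prob=0.000223
UUDUDD: Ā=40.3907, payoff=0.0000, prob=0.001480
DDUUDD: Ā=17.4055, payoff=0.0000, prob=0.000223
UDUUDD: Ā=35.1010, payoff=0.0000, prob=0.001480
DUUUDD: Ā=30.7293, payoff=0.0000, prob=0.001480
UUUUDD: Ā=61.9708, payoff=0.0000, prob=0.009802
DDDDUD: Ā=11.1550, payoff=0.0000, prob=0.000034
UDDDUD: Ā=22.4958, payoff=0.0000, prob=0.000223
DUDDUD: Ā=18.1242, payoff=0.0000, prob=0.000223
UUDDUD: Ā=36.5504, payoff=0.0000, prob=0.001480
DDUDUD: Ā=15.5012, payoff=0.0000, prob=0.000223
UDUDUD: Ā=31.2607, payoff=0.0000, prob=0.001480
DUUDUD: Ā=26.8890, payoff=0.0000, prob=0.001480
UUUDUD: Ā=54.2262, payoff=0.0000, prob=0.009802
DDDUUD: Ā=13.9274, payoff=0.0000, prob=0.000223
UDDUUD: Ā=28.0868, payoff=0.0000, prob=0.001480
DUDUUD: Ā=23.7152, payoff=0.0000, prob=0.001480
UUDUUD: Ā=47.8256, payoff=0.0000, prob=0.009802
DDUUUD: Ā=21.0922, payoff=0.0000, prob=0.001480
UDUUUD: Ā=42.5359, payoff=0.0000, prob=0.009802
DUUUUD: Ā=38.1642, payoff=0.0000, prob=0.009802
UUUUUD: Ā=76.9645, payoff=0.0000, prob=0.064937
DDDDDU: Ā=10.5884, payoff=0.0000, prob=0.000034
UDDDDU: Ā=21.3533, payoff=0.0000, prob=0.000223
DUDDDU: Ā=16.9816, payoff=0.0000, prob=0.000223
UUDDDU: Ā=34.2462, payoff=0.0000, prob=0.001480
DDUDDU: Ā=14.3586, payoff=0.0000, prob=0.000223
UDUDDU: Ā=28.9565, payoff=0.0000, prob=0.001480
DUUDDU: Ā=24.5848, payoff=0.0000, prob=0.001480
UUUDDU: Ā=49.5794, payoff=0.0000, prob=0.009802
DDDUDU: Ā=12.7848, payoff=0.0000, prob=0.000223
UDDUDU: Ā=25.7826, payoff=0.0000, prob=0.001480
DUDUDU: Ā=21.4110, payoff=0.0000, prob=0.001480
UUDUDU: Ā=43.1788, payoff=0.0000, prob=0.009802
DDUUDU: Ā=18.7880, payoff=0.0000, prob=0.001480
UDUUDU: Ā=37.8891, payoff=0.0000, prob=0.009802
DUUUDU: Ā=33.5174, payoff=0.0000, prob=0.009802
UUUUDU: Ā=67.5935, payoff=0.0000, prob=0.064937
DDDDUU: Ā=11.8405, payoff=0.0000, prob=0.000223
UDDDUU: Ā=23.8783, payoff=0.0000, prob=0.001480
DUDDUU: Ā=19.5067, payoff=0.0000, prob=0.001480
UUDDUU: Ā=39.3385, payoff=0.0000, prob=0.009802
DDUDUU: Ā=16.8837, payoff=0.0000, prob=0.001480
UDUDUU: Ā=34.0488, payoff=0.0000, prob=0.009802
DUUDUU: Ā=29.6771, payoff=3.5057, prob=0.009802
UUUDUU: Ā=59.8488, payoff=7.0697, prob=0.064937
DDDUUU: Ā=15.3099, payoff=1.1444, prob=0.001480
UDDUUU: Ā=30.8749, payoff=2.3078, prob=0.009802
DUDUUU: Ā=26.5033, payoff=6.6795, prob=0.009802
UUDUUU: Ā=53.4483, payoff=13.4703, prob=0.064937
DDUUUU: Ā=23.8803, payoff=9.3025, prob=0.009802
UDUUUU: Ā=48.1585, payoff=18.7600, prob=0.064937
DUUUUU: Ā=43.7869, payoff=23.1317, prob=0.064937
UUUUUU: Ā=88.3035, payoff=46.6489, prob=0.430206
Price = Σ prob·payoff / R^6 = 24.338068 / 2.081952 = 11.6900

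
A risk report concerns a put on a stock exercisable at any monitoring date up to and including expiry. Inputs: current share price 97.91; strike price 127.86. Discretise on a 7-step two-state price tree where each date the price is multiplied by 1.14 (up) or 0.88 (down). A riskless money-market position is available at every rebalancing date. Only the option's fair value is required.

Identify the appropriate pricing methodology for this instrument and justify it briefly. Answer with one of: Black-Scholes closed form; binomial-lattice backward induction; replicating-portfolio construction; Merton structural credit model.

framework: binomial-lattice backward induction

Key observation: early exercise of the strike-127.86 put must be checked at each of the 7 dates (spot 97.91), which forces a node-by-node comparison of intrinsic and continuation value backward from expiry.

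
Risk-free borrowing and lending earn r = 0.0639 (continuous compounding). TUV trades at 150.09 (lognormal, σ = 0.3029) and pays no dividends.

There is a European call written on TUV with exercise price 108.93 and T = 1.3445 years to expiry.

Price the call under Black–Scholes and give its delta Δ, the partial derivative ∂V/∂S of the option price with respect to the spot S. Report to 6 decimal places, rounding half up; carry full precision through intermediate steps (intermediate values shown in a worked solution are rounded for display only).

σ√T = 0.3029·√1.3445 = 0.351220
d₁ = (ln(S/K) + (r+σ²/2)T) / (σ√T) = (ln(150.09/108.93) + (0.0639+0.3029²/2)·1.3445) / 0.351220 = (0.320530 + 0.147591) / 0.351220 = 1.332841
d₂ = d₁ − σ√T = 1.332841 − 0.351220 = 0.981621
e^{−rT} = 0.917674
N(d₁) = 0.908708,  N(d₂) = 0.836857
Call price V = S·N(d₁) − K·e^{−rT}·N(d₂) = 136.387997 − 83.654024 = 52.733972
Δ = N(d₁) = 0.908708

price = 52.733972
Δ = 0.908708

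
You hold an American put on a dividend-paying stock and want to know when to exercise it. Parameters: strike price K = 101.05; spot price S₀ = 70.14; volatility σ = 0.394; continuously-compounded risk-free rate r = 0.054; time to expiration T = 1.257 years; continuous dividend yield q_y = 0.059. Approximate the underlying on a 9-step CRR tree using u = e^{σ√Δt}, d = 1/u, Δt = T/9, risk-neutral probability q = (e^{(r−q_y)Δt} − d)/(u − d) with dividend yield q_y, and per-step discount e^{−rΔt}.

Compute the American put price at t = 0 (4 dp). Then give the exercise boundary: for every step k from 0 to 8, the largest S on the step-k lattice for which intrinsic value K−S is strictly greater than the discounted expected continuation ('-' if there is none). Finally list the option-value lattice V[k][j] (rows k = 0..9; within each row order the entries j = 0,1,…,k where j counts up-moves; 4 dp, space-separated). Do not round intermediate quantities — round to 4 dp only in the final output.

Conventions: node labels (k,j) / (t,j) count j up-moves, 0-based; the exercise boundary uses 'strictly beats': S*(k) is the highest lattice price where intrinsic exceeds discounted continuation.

price = 34.1105
boundary = - - 52.2480 45.0943 52.2480 60.5366 52.2480 60.5366 70.1400
tree:
34.1105
41.3178 26.2406
48.8020 33.2421 18.4818
55.9557 40.8922 24.8398 11.3485
62.1299 48.8020 32.3119 16.5077 5.5001
67.4588 55.9557 40.5134 23.2493 8.8933 1.6214
72.0580 62.1299 48.8020 31.4571 14.0305 3.0303 0.0000
76.0276 67.4588 55.9557 40.5134 21.3805 5.6636 0.0000 0.0000
79.4536 72.0580 62.1299 48.8020 30.9100 10.5851 0.0000 0.0000 0.0000
82.4105 76.0276 67.4588 55.9557 40.5134 19.7831 0.0000 0.0000 0.0000 0.0000

params: Δt=0.13967 u=1.15864 d=0.86308 q=0.46089 e^(-rΔt)=0.99249
t_9 payoffs: 82.4105 76.0276 67.4588 55.9557 40.5134 19.7831 0.0000 0.0000 0.0000 0.0000
t_8: node(8,0) S=21.5964 payoff=79.4536 vs cont=78.8716 → 79.4536 [stop]  node(8,1) S=28.9920 payoff=72.0580 vs cont=71.5367 → 72.0580 [stop]  node(8,2) S=38.9201 payoff=62.1299 vs cont=61.6901 → 62.1299 [stop]  node(8,3) S=52.2480 payoff=48.8020 vs cont=48.4715 → 48.8020 [stop]  node(8,4) S=70.1400 payoff=30.9100 vs cont=30.7263 → 30.9100 [stop]  node(8,5) S=94.1590 payoff=6.8910 vs cont=10.5851 → 10.5851 [wait]  node(8,6) S=126.4031 payoff=0.0000 vs cont=0.0000 → 0.0000 [wait]  node(8,7) S=169.6890 payoff=0.0000 vs cont=0.0000 → 0.0000 [wait]  node(8,8) S=227.7979 payoff=0.0000 vs cont=0.0000 → 0.0000 [wait]  ⇒ S*(8)=70.1400
t_7: node(7,0) S=25.0224 payoff=76.0276 vs cont=75.4736 → 76.0276 [stop]  node(7,1) S=33.5912 payoff=67.4588 vs cont=66.9752 → 67.4588 [stop]  node(7,2) S=45.0943 payoff=55.9557 vs cont=55.5665 → 55.9557 [stop]  node(7,3) S=60.5366 payoff=40.5134 vs cont=40.2510 → 40.5134 [stop]  node(7,4) S=81.2669 payoff=19.7831 vs cont=21.3805 → 21.3805 [wait]  node(7,5) S=109.0962 payoff=0.0000 vs cont=5.6636 → 5.6636 [wait]  node(7,6) S=146.4555 payoff=0.0000 vs cont=0.0000 → 0.0000 [wait]  node(7,7) S=196.6082 payoff=0.0000 vs cont=0.0000 → 0.0000 [wait]  ⇒ S*(7)=60.5366
t_6: node(6,0) S=28.9920 payoff=72.0580 vs cont=71.5367 → 72.0580 [stop]  node(6,1) S=38.9201 payoff=62.1299 vs cont=61.6901 → 62.1299 [stop]  node(6,2) S=52.2480 payoff=48.8020 vs cont=48.4715 → 48.8020 [stop]  node(6,3) S=70.1400 payoff=30.9100 vs cont=31.4571 → 31.4571 [wait]  node(6,4) S=94.1590 payoff=6.8910 vs cont=14.0305 → 14.0305 [wait]  node(6,5) S=126.4031 payoff=0.0000 vs cont=3.0303 → 3.0303 [wait]  node(6,6) S=169.6890 payoff=0.0000 vs cont=0.0000 → 0.0000 [wait]  ⇒ S*(6)=52.2480
t_5: node(5,0) S=33.5912 payoff=67.4588 vs cont=66.9752 → 67.4588 [stop]  node(5,1) S=45.0943 payoff=55.9557 vs cont=55.5665 → 55.9557 [stop]  node(5,2) S=60.5366 payoff=40.5134 vs cont=40.5012 → 40.5134 [stop]  node(5,3) S=81.2669 payoff=19.7831 vs cont=23.2493 → 23.2493 [wait]  node(5,4) S=109.0962 payoff=0.0000 vs cont=8.8933 → 8.8933 [wait]  node(5,5) S=146.4555 payoff=0.0000 vs cont=1.6214 → 1.6214 [wait]  ⇒ S*(5)=60.5366
t_4: node(4,0) S=38.9201 payoff=62.1299 vs cont=61.6901 → 62.1299 [stop]  node(4,1) S=52.2480 payoff=48.8020 vs cont=48.4715 → 48.8020 [stop]  node(4,2) S=70.1400 payoff=30.9100 vs cont=32.3119 → 32.3119 [wait]  node(4,3) S=94.1590 payoff=6.8910 vs cont=16.5077 → 16.5077 [wait]  node(4,4) S=126.4031 payoff=0.0000 vs cont=5.5001 → 5.5001 [wait]  ⇒ S*(4)=52.2480
t_3: node(3,0) S=45.0943 payoff=55.9557 vs cont=55.5665 → 55.9557 [stop]  node(3,1) S=60.5366 payoff=40.5134 vs cont=40.8922 → 40.8922 [wait]  node(3,2) S=81.2669 payoff=19.7831 vs cont=24.8398 → 24.8398 [wait]  node(3,3) S=109.0962 payoff=0.0000 vs cont=11.3485 → 11.3485 [wait]  ⇒ S*(3)=45.0943
t_2: node(2,0) S=52.2480 payoff=48.8020 vs cont=48.6448 → 48.8020 [stop]  node(2,1) S=70.1400 payoff=30.9100 vs cont=33.2421 → 33.2421 [wait]  node(2,2) S=94.1590 payoff=6.8910 vs cont=18.4818 → 18.4818 [wait]  ⇒ S*(2)=52.2480
t_1: node(1,0) S=60.5366 payoff=40.5134 vs cont=41.3178 → 41.3178 [wait]  node(1,1) S=81.2669 payoff=19.7831 vs cont=26.2406 → 26.2406 [wait]  ⇒ S*(1)=-
t_0: node(0,0) S=70.1400 payoff=30.9100 vs cont=34.1105 → 34.1105 [wait]  ⇒ S*(0)=-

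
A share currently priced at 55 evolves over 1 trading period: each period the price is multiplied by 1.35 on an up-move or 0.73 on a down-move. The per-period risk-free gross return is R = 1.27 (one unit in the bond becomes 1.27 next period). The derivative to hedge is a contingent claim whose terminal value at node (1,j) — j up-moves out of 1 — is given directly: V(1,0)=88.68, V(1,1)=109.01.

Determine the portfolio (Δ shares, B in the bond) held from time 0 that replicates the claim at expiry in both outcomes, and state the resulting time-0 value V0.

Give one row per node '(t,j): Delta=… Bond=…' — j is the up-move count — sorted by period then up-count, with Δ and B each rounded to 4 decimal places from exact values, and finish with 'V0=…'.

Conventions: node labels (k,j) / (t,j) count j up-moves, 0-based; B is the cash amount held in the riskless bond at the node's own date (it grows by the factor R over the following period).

(0,0): Delta=0.5962 Bond=50.9788
V0=83.7691

No-arbitrage ⇒ martingale measure with p* = (R−d)/(u−d) = 0.8710.
Expiry values: V(1,0)=88.6800, V(1,1)=109.0100
(0,0): S=55.0000. Δ = (V_up−V_dn)/(S_up−S_dn) = (109.0100−88.6800)/(74.2500−40.1500) = 0.5962. V = [p*·109.0100 + (1−p*)·88.6800]/1.27 = 83.7691. B = V − Δ·S = 50.9788.
Sanity check at the root: Δ(0,0)·S0 + B(0,0) reproduces V0 = 83.7691.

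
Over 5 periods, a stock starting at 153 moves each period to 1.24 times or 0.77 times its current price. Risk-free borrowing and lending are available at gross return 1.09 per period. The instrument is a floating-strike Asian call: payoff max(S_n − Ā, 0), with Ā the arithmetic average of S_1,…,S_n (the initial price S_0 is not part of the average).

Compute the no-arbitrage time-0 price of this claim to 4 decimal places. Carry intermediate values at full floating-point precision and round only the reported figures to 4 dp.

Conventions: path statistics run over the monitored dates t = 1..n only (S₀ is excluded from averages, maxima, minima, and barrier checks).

Set p* = 0.6809 (from d < R < u); the path-dependent value is the discounted p*-expectation over all price paths.
Enumerate all 2^5 = 32 price paths (U = up ×1.24, D = down ×0.77); each path with k up-moves has probability p*^k·(1−p*)^(5−k).
DDDDD: Ā=74.7142, payoff=0.0000, prob=0.003311
UDDDD: Ā=120.3190, payoff=0.0000, prob=0.007064
DUDDD: Ā=105.9370, payoff=0.0000, prob=0.007064
UUDDD: Ā=170.5999, payoff=0.0000, prob=0.015069
DDUDD: Ā=94.8629, payoff=0.0000, prob=0.007064
UDUDD: Ā=152.7662, payoff=0.0000, prob=0.015069
DUUDD: Ā=138.3842, payoff=0.0000, prob=0.015069
UUUDD: Ā=222.8525, payoff=0.0000, prob=0.032147
DDDUD: Ā=86.3358, payoff=0.0000, prob=0.007064
UDDUD: Ā=139.0343, payoff=0.0000, prob=0.015069
DUDUD: Ā=124.6523, payoff=0.0000, prob=0.015069
UUDUD: Ā=200.7387, payoff=0.0000, prob=0.032147
DDUUD: Ā=113.5781, payoff=0.0000, prob=0.015069
UDUUD: Ā=182.9051, payoff=0.0000, prob=0.032147
DUUUD: Ā=168.5231, payoff=4.4338, prob=0.032147
UUUUD: Ā=271.3878, payoff=7.1402, prob=0.068581
DDDDU: Ā=79.7700, payoff=0.0000, prob=0.007064
UDDDU: Ā=128.4607, payoff=0.0000, prob=0.015069
DUDDU: Ā=114.0787, payoff=0.0000, prob=0.015069
UUDDU: Ā=183.7112, payoff=0.0000, prob=0.032147
DDUDU: Ā=103.0046, payoff=4.3961, prob=0.015069
UDUDU: Ā=165.8775, payoff=7.0794, prob=0.032147
DUUDU: Ā=151.4955, payoff=21.4614, prob=0.032147
UUUDU: Ā=243.9667, payoff=34.5613, prob=0.068581
DDDUU: Ā=94.4775, payoff=12.9232, prob=0.015069
UDDUU: Ā=152.1455, payoff=20.8114, prob=0.032147
DUDUU: Ā=137.7635, payoff=35.1934, prob=0.032147
UUDUU: Ā=221.8530, payoff=56.6751, prob=0.068581
DDUUU: Ā=126.6894, payoff=46.2675, prob=0.032147
UDUUU: Ā=204.0193, payoff=74.5087, prob=0.068581
DUUUU: Ā=189.6373, payoff=88.8907, prob=0.068581
UUUUU: Ā=305.3899, payoff=143.1487, prob=0.146305
Price = Σ prob·payoff / R^5 = 43.505021 / 1.538624 = 28.2753

price = 28.2753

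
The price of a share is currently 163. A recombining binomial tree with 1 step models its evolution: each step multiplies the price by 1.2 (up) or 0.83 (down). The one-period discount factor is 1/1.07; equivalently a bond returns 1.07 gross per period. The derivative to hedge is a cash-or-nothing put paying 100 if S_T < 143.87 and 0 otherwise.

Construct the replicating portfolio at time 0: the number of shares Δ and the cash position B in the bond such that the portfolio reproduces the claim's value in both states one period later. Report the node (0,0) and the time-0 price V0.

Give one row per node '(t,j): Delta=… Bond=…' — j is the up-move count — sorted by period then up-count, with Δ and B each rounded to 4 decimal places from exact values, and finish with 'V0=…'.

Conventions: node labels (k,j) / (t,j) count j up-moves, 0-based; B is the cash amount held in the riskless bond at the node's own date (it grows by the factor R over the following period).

(0,0): Delta=-1.6581 Bond=303.1068
V0=32.8366

Since d<R<u, set p* = (R−d)/(u−d) = 0.6486; price each node as the discounted p*-expectation of its children.
Terminal payoffs: V(1,0)=100.0000, V(1,1)=0.0000
(0,0): S=163.0000. Δ = (V_up−V_dn)/(S_up−S_dn) = (0.0000−100.0000)/(195.6000−135.2900) = -1.6581. V = [p*·0.0000 + (1−p*)·100.0000]/1.07 = 32.8366. B = V − Δ·S = 303.1068.
As a check, the time-0 holding Δ(0,0)·S0 + B(0,0) comes to 32.8366 — exactly V0.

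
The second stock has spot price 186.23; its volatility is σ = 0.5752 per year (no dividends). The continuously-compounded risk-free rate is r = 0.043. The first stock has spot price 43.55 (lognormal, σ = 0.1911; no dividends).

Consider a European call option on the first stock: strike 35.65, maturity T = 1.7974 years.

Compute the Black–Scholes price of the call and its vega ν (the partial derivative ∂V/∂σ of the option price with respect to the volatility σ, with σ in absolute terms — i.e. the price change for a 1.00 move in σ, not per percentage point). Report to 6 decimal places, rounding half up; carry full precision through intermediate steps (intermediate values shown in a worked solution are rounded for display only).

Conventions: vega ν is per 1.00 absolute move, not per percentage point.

price = 11.237125
ν = 11.188042

σ√T = 0.1911·√1.7974 = 0.256202
d₁ = (ln(S/K) + (r+σ²/2)T) / (σ√T) = (ln(43.55/35.65) + (0.043+0.1911²/2)·1.7974) / 0.256202 = (0.200161 + 0.110108) / 0.256202 = 1.211030
d₂ = d₁ − σ√T = 1.211030 − 0.256202 = 0.954827
e^{−rT} = 0.925623
N(d₁) = 0.887058,  N(d₂) = 0.830167
Call price V = S·N(d₁) − K·e^{−rT}·N(d₂) = 38.631374 − 27.394249 = 11.237125
φ(d₁) = (1/√(2π))·e^{−d₁²/2} = 0.191621
ν = S·φ(d₁)·√T = 11.188042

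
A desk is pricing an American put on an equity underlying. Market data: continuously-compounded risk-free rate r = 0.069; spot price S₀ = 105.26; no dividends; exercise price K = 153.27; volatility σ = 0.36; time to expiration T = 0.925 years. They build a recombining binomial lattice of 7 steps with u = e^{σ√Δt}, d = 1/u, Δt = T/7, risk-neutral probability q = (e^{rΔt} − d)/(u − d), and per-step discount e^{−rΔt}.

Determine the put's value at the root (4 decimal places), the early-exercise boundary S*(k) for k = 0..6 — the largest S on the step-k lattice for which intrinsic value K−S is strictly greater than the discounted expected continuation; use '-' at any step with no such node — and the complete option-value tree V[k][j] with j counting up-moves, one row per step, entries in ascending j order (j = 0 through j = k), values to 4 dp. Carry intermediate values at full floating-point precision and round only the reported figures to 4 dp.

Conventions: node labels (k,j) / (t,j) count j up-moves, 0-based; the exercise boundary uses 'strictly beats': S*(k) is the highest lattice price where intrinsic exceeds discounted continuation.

params: Δt=0.13214 u=1.13981 d=0.87734 q=0.50223 e^(-rΔt)=0.99092
t_7 payoffs: 111.1561 98.5567 82.1877 60.9216 33.2932 0.0000 0.0000 0.0000
t_6: node(6,0) S=48.0020 payoff=105.2680 vs cont=103.8769 → 105.2680 [stop]  node(6,1) S=62.3630 payoff=90.9070 vs cont=89.5158 → 90.9070 [stop]  node(6,2) S=81.0206 payoff=72.2494 vs cont=70.8583 → 72.2494 [stop]  node(6,3) S=105.2600 payoff=48.0100 vs cont=46.6189 → 48.0100 [stop]  node(6,4) S=136.7513 payoff=16.5187 vs cont=16.4220 → 16.5187 [stop]  node(6,5) S=177.6641 payoff=0.0000 vs cont=0.0000 → 0.0000 [wait]  node(6,6) S=230.8170 payoff=0.0000 vs cont=0.0000 → 0.0000 [wait]  ⇒ S*(6)=136.7513
t_5: node(5,0) S=54.7133 payoff=98.5567 vs cont=97.1655 → 98.5567 [stop]  node(5,1) S=71.0823 payoff=82.1877 vs cont=80.7966 → 82.1877 [stop]  node(5,2) S=92.3484 payoff=60.9216 vs cont=59.5305 → 60.9216 [stop]  node(5,3) S=119.9768 payoff=33.2932 vs cont=31.9020 → 33.2932 [stop]  node(5,4) S=155.8711 payoff=0.0000 vs cont=8.1479 → 8.1479 [wait]  node(5,5) S=202.5040 payoff=0.0000 vs cont=0.0000 → 0.0000 [wait]  ⇒ S*(5)=119.9768
t_4: node(4,0) S=62.3630 payoff=90.9070 vs cont=89.5158 → 90.9070 [stop]  node(4,1) S=81.0206 payoff=72.2494 vs cont=70.8583 → 72.2494 [stop]  node(4,2) S=105.2600 payoff=48.0100 vs cont=46.6189 → 48.0100 [stop]  node(4,3) S=136.7513 payoff=16.5187 vs cont=20.4770 → 20.4770 [wait]  node(4,4) S=177.6641 payoff=0.0000 vs cont=4.0190 → 4.0190 [wait]  ⇒ S*(4)=105.2600
t_3: node(3,0) S=71.0823 payoff=82.1877 vs cont=80.7966 → 82.1877 [stop]  node(3,1) S=92.3484 payoff=60.9216 vs cont=59.5305 → 60.9216 [stop]  node(3,2) S=119.9768 payoff=33.2932 vs cont=33.8719 → 33.8719 [wait]  node(3,3) S=155.8711 payoff=0.0000 vs cont=12.1005 → 12.1005 [wait]  ⇒ S*(3)=92.3484
t_2: node(2,0) S=81.0206 payoff=72.2494 vs cont=70.8583 → 72.2494 [stop]  node(2,1) S=105.2600 payoff=48.0100 vs cont=46.9069 → 48.0100 [stop]  node(2,2) S=136.7513 payoff=16.5187 vs cont=22.7296 → 22.7296 [wait]  ⇒ S*(2)=105.2600
t_1: node(1,0) S=92.3484 payoff=60.9216 vs cont=59.5305 → 60.9216 [stop]  node(1,1) S=119.9768 payoff=33.2932 vs cont=34.9930 → 34.9930 [wait]  ⇒ S*(1)=92.3484
t_0: node(0,0) S=105.2600 payoff=48.0100 vs cont=47.4648 → 48.0100 [stop]  ⇒ S*(0)=105.2600

price = 48.0100
boundary = 105.2600 92.3484 105.2600 92.3484 105.2600 119.9768 136.7513
tree:
48.0100
60.9216 34.9930
72.2494 48.0100 22.7296
82.1877 60.9216 33.8719 12.1005
90.9070 72.2494 48.0100 20.4770 4.0190
98.5567 82.1877 60.9216 33.2932 8.1479 0.0000
105.2680 90.9070 72.2494 48.0100 16.5187 0.0000 0.0000
111.1561 98.5567 82.1877 60.9216 33.2932 0.0000 0.0000 0.0000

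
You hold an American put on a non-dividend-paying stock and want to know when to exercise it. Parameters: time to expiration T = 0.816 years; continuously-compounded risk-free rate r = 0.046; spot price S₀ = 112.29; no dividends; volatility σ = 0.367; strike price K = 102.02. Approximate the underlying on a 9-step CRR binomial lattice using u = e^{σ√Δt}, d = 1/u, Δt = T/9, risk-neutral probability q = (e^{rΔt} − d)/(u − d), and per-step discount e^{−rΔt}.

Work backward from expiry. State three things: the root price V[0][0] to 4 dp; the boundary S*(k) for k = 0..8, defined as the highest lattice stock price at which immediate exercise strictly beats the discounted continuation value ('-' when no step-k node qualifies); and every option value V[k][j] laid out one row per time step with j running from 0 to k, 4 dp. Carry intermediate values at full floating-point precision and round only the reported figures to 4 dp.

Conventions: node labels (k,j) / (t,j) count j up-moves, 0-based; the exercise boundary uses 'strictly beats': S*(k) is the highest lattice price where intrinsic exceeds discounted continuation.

price = 8.0986
boundary = - - - - 72.1723 64.6217 72.1723 80.6052 90.0235
tree:
8.0986
11.7528 4.3835
16.5879 6.8459 1.8710
22.6683 10.4325 3.1900 0.5210
29.8477 15.4267 5.3497 0.9807 0.0493
37.3983 21.9710 8.7811 1.8418 0.0973 0.0000
44.1591 29.8477 14.0014 3.4500 0.1921 0.0000 0.0000
50.2125 37.3983 21.4148 6.4438 0.3793 0.0000 0.0000 0.0000
55.6326 44.1591 29.8477 11.9965 0.7487 0.0000 0.0000 0.0000 0.0000
60.4856 50.2125 37.3983 21.4148 1.4778 0.0000 0.0000 0.0000 0.0000 0.0000

Δt=0.09067, u=1.11684, d=0.89538, q=0.49127, disc=e^(-rΔt)=0.99584
k=9 terminal: V=max(K-S,0) → 60.4856 50.2125 37.3983 21.4148 1.4778 0.0000 0.0000 0.0000 0.0000 0.0000
k=8: j=0 S=46.3874 intr=55.6326 cont=55.2080 V=55.6326[EX]; j=1 S=57.8609 intr=44.1591 cont=43.7344 V=44.1591[EX]; j=2 S=72.1723 intr=29.8477 cont=29.4231 V=29.8477[EX]; j=3 S=90.0235 intr=11.9965 cont=11.5719 V=11.9965[EX]; j=4 S=112.2900 intr=0.0000 cont=0.7487 V=0.7487[hold]; j=5 S=140.0639 intr=0.0000 cont=0.0000 V=0.0000[hold]; j=6 S=174.7075 intr=0.0000 cont=0.0000 V=0.0000[hold]; j=7 S=217.9198 intr=0.0000 cont=0.0000 V=0.0000[hold]; j=8 S=271.8203 intr=0.0000 cont=0.0000 V=0.0000[hold]  S*(8)=90.0235
k=7: j=0 S=51.8075 intr=50.2125 cont=49.7879 V=50.2125[EX]; j=1 S=64.6217 intr=37.3983 cont=36.9737 V=37.3983[EX]; j=2 S=80.6052 intr=21.4148 cont=20.9901 V=21.4148[EX]; j=3 S=100.5422 intr=1.4778 cont=6.4438 V=6.4438[hold]; j=4 S=125.4104 intr=0.0000 cont=0.3793 V=0.3793[hold]; j=5 S=156.4296 intr=0.0000 cont=0.0000 V=0.0000[hold]; j=6 S=195.1210 intr=0.0000 cont=0.0000 V=0.0000[hold]; j=7 S=243.3824 intr=0.0000 cont=0.0000 V=0.0000[hold]  S*(7)=80.6052
k=6: j=0 S=57.8609 intr=44.1591 cont=43.7344 V=44.1591[EX]; j=1 S=72.1723 intr=29.8477 cont=29.4231 V=29.8477[EX]; j=2 S=90.0235 intr=11.9965 cont=14.0014 V=14.0014[hold]; j=3 S=112.2900 intr=0.0000 cont=3.4500 V=3.4500[hold]; j=4 S=140.0639 intr=0.0000 cont=0.1921 V=0.1921[hold]; j=5 S=174.7075 intr=0.0000 cont=0.0000 V=0.0000[hold]; j=6 S=217.9198 intr=0.0000 cont=0.0000 V=0.0000[hold]  S*(6)=72.1723
k=5: j=0 S=64.6217 intr=37.3983 cont=36.9737 V=37.3983[EX]; j=1 S=80.6052 intr=21.4148 cont=21.9710 V=21.9710[hold]; j=2 S=100.5422 intr=1.4778 cont=8.7811 V=8.7811[hold]; j=3 S=125.4104 intr=0.0000 cont=1.8418 V=1.8418[hold]; j=4 S=156.4296 intr=0.0000 cont=0.0973 V=0.0973[hold]; j=5 S=195.1210 intr=0.0000 cont=0.0000 V=0.0000[hold]  S*(5)=64.6217
k=4: j=0 S=72.1723 intr=29.8477 cont=29.6952 V=29.8477[EX]; j=1 S=90.0235 intr=11.9965 cont=15.4267 V=15.4267[hold]; j=2 S=112.2900 intr=0.0000 cont=5.3497 V=5.3497[hold]; j=3 S=140.0639 intr=0.0000 cont=0.9807 V=0.9807[hold]; j=4 S=174.7075 intr=0.0000 cont=0.0493 V=0.0493[hold]  S*(4)=72.1723
k=3: j=0 S=80.6052 intr=21.4148 cont=22.6683 V=22.6683[hold]; j=1 S=100.5422 intr=1.4778 cont=10.4325 V=10.4325[hold]; j=2 S=125.4104 intr=0.0000 cont=3.1900 V=3.1900[hold]; j=3 S=156.4296 intr=0.0000 cont=0.5210 V=0.5210[hold]  S*(3)=-
k=2: j=0 S=90.0235 intr=11.9965 cont=16.5879 V=16.5879[hold]; j=1 S=112.2900 intr=0.0000 cont=6.8459 V=6.8459[hold]; j=2 S=140.0639 intr=0.0000 cont=1.8710 V=1.8710[hold]  S*(2)=-
k=1: j=0 S=100.5422 intr=1.4778 cont=11.7528 V=11.7528[hold]; j=1 S=125.4104 intr=0.0000 cont=4.3835 V=4.3835[hold]  S*(1)=-
k=0: j=0 S=112.2900 intr=0.0000 cont=8.0986 V=8.0986[hold]  S*(0)=-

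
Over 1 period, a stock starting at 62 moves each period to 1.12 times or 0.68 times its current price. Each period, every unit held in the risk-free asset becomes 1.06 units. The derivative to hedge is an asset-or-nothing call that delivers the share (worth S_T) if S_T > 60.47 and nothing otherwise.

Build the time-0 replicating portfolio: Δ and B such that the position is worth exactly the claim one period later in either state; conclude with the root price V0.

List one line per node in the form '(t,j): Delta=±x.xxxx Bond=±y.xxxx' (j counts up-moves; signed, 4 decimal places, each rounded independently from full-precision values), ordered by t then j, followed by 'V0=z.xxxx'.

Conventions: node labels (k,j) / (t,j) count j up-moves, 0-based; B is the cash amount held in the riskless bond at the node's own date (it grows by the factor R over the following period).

No-arbitrage ⇒ martingale measure with p* = (R−d)/(u−d) = 0.8636.
Payoffs at expiry: V(1,0)=0.0000, V(1,1)=69.4400
Node (0,0) S=62.0000: V=(p*·69.4400+(1−p*)·0.0000)/1.06=56.5763; Δ=(69.4400−0.0000)/(69.4400−42.1600)=2.5455; B=V−Δ·S=-101.2419
As a check, the time-0 holding Δ(0,0)·S0 + B(0,0) comes to 56.5763 — exactly V0.

(0,0): Delta=2.5455 Bond=-101.2419
V0=56.5763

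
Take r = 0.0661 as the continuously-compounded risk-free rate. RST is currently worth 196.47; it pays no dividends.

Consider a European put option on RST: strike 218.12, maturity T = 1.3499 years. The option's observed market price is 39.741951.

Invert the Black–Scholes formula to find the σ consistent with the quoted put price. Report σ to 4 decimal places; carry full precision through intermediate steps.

sigma = 0.4205

At σ = 0.4205 the Black–Scholes value reproduces the quote:
σ√T = 0.4205·√1.3499 = 0.488559
d₁ = (ln(S/K) + (r+σ²/2)T) / (σ√T) = (ln(196.47/218.12) + (0.0661+0.4205²/2)·1.3499) / 0.488559 = (-0.104536 + 0.208573) / 0.488559 = 0.212948
d₂ = d₁ − σ√T = 0.212948 − 0.488559 = -0.275611
e^{−rT} = 0.914637
N(−d₁) = 0.415684,  N(−d₂) = 0.608576
V = K·e^{−rT}·N(−d₂) − S·N(−d₁) = 121.411342 − 81.669391 = 39.741951 (the quoted price), and the Black–Scholes price is strictly increasing in σ, so σ is unique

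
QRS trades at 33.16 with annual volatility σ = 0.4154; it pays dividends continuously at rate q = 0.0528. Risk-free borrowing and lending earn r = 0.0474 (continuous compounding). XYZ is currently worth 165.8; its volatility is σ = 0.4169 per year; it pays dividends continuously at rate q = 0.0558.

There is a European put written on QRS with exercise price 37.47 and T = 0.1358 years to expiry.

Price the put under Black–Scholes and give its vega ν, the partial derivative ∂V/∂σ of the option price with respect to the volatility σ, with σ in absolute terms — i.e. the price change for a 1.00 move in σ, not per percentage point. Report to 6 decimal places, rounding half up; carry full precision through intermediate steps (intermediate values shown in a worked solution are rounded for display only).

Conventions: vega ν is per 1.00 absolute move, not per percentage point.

σ√T = 0.4154·√0.1358 = 0.153079
d₁ = (ln(S/K) + (r−q+σ²/2)T) / (σ√T) = (ln(33.16/37.47) + (0.0474−0.0528+0.4154²/2)·0.1358) / 0.153079 = (-0.122196 + 0.010983) / 0.153079 = -0.726506
d₂ = d₁ − σ√T = -0.726506 − 0.153079 = -0.879585
e^{−rT} = 0.993584
e^{−qT} = 0.992855
N(−d₁) = 0.766236,  N(−d₂) = 0.810458
Put price V = K·e^{−rT}·N(−d₂) − S·e^{−qT}·N(−d₁) = 30.173011 − 25.226840 = 4.946170
φ(d₁) = (1/√(2π))·e^{−d₁²/2} = 0.306406
ν = S·e^{−qT}·φ(d₁)·√T = 3.717473

price = 4.946170
ν = 3.717473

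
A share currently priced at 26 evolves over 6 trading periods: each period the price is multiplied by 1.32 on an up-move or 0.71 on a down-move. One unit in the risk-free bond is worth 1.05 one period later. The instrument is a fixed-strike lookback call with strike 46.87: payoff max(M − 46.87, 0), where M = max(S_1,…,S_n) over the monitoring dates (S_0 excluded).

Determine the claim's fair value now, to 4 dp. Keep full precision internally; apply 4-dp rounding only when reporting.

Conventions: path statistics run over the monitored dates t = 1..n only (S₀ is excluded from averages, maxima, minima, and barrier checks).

price = 6.8940

No-arbitrage gives p* = (R−d)/(u−d) = 0.5574: enumerate every path, weight its payoff by its p*-probability, and discount by R^6.
Enumerate all 2^6 = 64 price paths (U = up ×1.32, D = down ×0.71); each path with k up-moves has probability p*^k·(1−p*)^(6−k).
DDDDDD: M=18.4600, payoff=0.0000, prob=0.007520
UDDDDD: M=34.3200, payoff=0.0000, prob=0.009469
DUDDDD: M=24.3672, payoff=0.0000, prob=0.009469
UUDDDD: M=45.3024, payoff=0.0000, prob=0.011924
DDUDDD: M=18.4600, payoff=0.0000, prob=0.009469
UDUDDD: M=34.3200, payoff=0.0000, prob=0.011924
DUUDDD: M=32.1647, payoff=0.0000, prob=0.011924
UUUDDD: M=59.7992, payoff=12.9292, prob=0.015016
DDDUDD: M=18.4600, payoff=0.0000, prob=0.009469
UDDUDD: M=34.3200, payoff=0.0000, prob=0.011924
DUDUDD: M=24.3672, payoff=0.0000, prob=0.011924
UUDUDD: M=45.3024, payoff=0.0000, prob=0.015016
DDUUDD: M=22.8369, payoff=0.0000, prob=0.011924
UDUUDD: M=42.4574, payoff=0.0000, prob=0.015016
DUUUDD: M=42.4574, payoff=0.0000, prob=0.015016
UUUUDD: M=78.9349, payoff=32.0649, prob=0.018909
DDDDUD: M=18.4600, payoff=0.0000, prob=0.009469
UDDDUD: M=34.3200, payoff=0.0000, prob=0.011924
DUDDUD: M=24.3672, payoff=0.0000, prob=0.011924
UUDDUD: M=45.3024, payoff=0.0000, prob=0.015016
DDUDUD: M=18.4600, payoff=0.0000, prob=0.011924
UDUDUD: M=34.3200, payoff=0.0000, prob=0.015016
DUUDUD: M=32.1647, payoff=0.0000, prob=0.015016
UUUDUD: M=59.7992, payoff=12.9292, prob=0.018909
DDDUUD: M=18.4600, payoff=0.0000, prob=0.011924
UDDUUD: M=34.3200, payoff=0.0000, prob=0.015016
DUDUUD: M=30.1448, payoff=0.0000, prob=0.015016
UUDUUD: M=56.0438, payoff=9.1738, prob=0.018909
DDUUUD: M=30.1448, payoff=0.0000, prob=0.015016
UDUUUD: M=56.0438, payoff=9.1738, prob=0.018909
DUUUUD: M=56.0438, payoff=9.1738, prob=0.018909
UUUUUD: M=104.1941, payoff=57.3241, prob=0.023811
DDDDDU: M=18.4600, payoff=0.0000, prob=0.009469
UDDDDU: M=34.3200, payoff=0.0000, prob=0.011924
DUDDDU: M=24.3672, payoff=0.0000, prob=0.011924
UUDDDU: M=45.3024, payoff=0.0000, prob=0.015016
DDUDDU: M=18.4600, payoff=0.0000, prob=0.011924
UDUDDU: M=34.3200, payoff=0.0000, prob=0.015016
DUUDDU: M=32.1647, payoff=0.0000, prob=0.015016
UUUDDU: M=59.7992, payoff=12.9292, prob=0.018909
DDDUDU: M=18.4600, payoff=0.0000, prob=0.011924
UDDUDU: M=34.3200, payoff=0.0000, prob=0.015016
DUDUDU: M=24.3672, payoff=0.0000, prob=0.015016
UUDUDU: M=45.3024, payoff=0.0000, prob=0.018909
DDUUDU: M=22.8369, payoff=0.0000, prob=0.015016
UDUUDU: M=42.4574, payoff=0.0000, prob=0.018909
DUUUDU: M=42.4574, payoff=0.0000, prob=0.018909
UUUUDU: M=78.9349, payoff=32.0649, prob=0.023811
DDDDUU: M=18.4600, payoff=0.0000, prob=0.011924
UDDDUU: M=34.3200, payoff=0.0000, prob=0.015016
DUDDUU: M=24.3672, payoff=0.0000, prob=0.015016
UUDDUU: M=45.3024, payoff=0.0000, prob=0.018909
DDUDUU: M=21.4028, payoff=0.0000, prob=0.015016
UDUDUU: M=39.7911, payoff=0.0000, prob=0.018909
DUUDUU: M=39.7911, payoff=0.0000, prob=0.018909
UUUDUU: M=73.9778, payoff=27.1078, prob=0.023811
DDDUUU: M=21.4028, payoff=0.0000, prob=0.015016
UDDUUU: M=39.7911, payoff=0.0000, prob=0.018909
DUDUUU: M=39.7911, payoff=0.0000, prob=0.018909
UUDUUU: M=73.9778, payoff=27.1078, prob=0.023811
DDUUUU: M=39.7911, payoff=0.0000, prob=0.018909
UDUUUU: M=73.9778, payoff=27.1078, prob=0.023811
DUUUUU: M=73.9778, payoff=27.1078, prob=0.023811
UUUUUU: M=137.5362, payoff=90.6662, prob=0.029984
Price = Σ prob·payoff / R^6 = 9.238676 / 1.340096 = 6.8940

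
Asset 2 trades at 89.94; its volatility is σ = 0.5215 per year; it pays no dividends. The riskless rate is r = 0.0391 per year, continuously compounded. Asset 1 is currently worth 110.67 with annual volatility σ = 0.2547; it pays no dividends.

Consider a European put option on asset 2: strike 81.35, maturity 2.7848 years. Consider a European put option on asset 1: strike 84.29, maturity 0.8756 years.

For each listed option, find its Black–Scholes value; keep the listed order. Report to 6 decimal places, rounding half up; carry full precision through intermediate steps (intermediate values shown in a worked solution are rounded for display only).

price(asset 2 put K=81.35) = 19.655682
price(asset 1 put K=84.29) = 1.055797

[asset 2 put K=81.35]
σ√T = 0.5215·√2.7848 = 0.870265
d₁ = (ln(S/K) + (r+σ²/2)T) / (σ√T) = (ln(89.94/81.35) + (0.0391+0.5215²/2)·2.7848) / 0.870265 = (0.100382 + 0.487566) / 0.870265 = 0.675597
d₂ = d₁ − σ√T = 0.675597 − 0.870265 = -0.194668
e^{−rT} = 0.896833
N(−d₁) = 0.249648,  N(−d₂) = 0.577174
price = K·e^{−rT}·N(−d₂) − S·N(−d₁) = 42.109057 − 22.453375 = 19.655682
[asset 1 put K=84.29]
σ√T = 0.2547·√0.8756 = 0.238332
d₁ = (ln(S/K) + (r+σ²/2)T) / (σ√T) = (ln(110.67/84.29) + (0.0391+0.2547²/2)·0.8756) / 0.238332 = (0.272290 + 0.062637) / 0.238332 = 1.405296
d₂ = d₁ − σ√T = 1.405296 − 0.238332 = 1.166964
e^{−rT} = 0.966343
N(−d₁) = 0.079967,  N(−d₂) = 0.121612
price = K·e^{−rT}·N(−d₂) − S·N(−d₁) = 9.905710 − 8.849912 = 1.055797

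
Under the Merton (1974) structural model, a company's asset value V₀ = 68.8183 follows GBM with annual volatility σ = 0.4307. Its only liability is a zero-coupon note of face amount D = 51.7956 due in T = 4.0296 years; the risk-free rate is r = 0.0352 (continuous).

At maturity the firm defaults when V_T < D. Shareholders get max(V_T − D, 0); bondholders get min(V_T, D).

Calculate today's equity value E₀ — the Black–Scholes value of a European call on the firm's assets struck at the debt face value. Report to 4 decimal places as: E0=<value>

Apply the equity-as-call identities (strike 51.7956, horizon 4.0296 years):
d₁ = [ln(V₀/D) + (r + σ²/2)T] / (σ√T)
   = [ln(68.8183/51.7956) + (0.0352 + 0.5·0.4307²)·4.0296] / (0.4307·√4.0296)
   = [0.284164 + 0.515592] / 0.864581 = 0.925022
d₂ = d₁ − σ√T = 0.925022 − 0.864581 = 0.060441
N(d₁) = 0.822523,  N(d₂) = 0.524098,  e^(−rT) = 0.867758
E₀ = V₀·N(d₁) − D·e^(−rT)·N(d₂)
   = 68.8183·0.822523 − 51.7956·0.867758·0.524098 = 33.048489

E0=33.0485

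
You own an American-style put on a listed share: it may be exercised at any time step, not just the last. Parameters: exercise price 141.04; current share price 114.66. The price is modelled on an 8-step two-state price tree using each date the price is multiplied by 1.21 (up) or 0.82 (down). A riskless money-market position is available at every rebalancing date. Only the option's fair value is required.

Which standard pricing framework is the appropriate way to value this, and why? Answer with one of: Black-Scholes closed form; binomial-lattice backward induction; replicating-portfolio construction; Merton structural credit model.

framework: binomial-lattice backward induction

Key observation: the exercise right at every one of the 8 steps is what matters: each node needs max(141.04 − S, continuation), which only the stepwise tree valuation starting from spot 114.66 delivers.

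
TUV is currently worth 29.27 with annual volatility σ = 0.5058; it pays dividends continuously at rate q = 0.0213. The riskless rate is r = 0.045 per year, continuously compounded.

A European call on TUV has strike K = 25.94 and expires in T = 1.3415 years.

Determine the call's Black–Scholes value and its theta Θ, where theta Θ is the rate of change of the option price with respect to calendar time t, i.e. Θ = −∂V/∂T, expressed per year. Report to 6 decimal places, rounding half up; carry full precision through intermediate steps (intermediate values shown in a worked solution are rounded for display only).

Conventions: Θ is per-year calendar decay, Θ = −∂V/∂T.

σ√T = 0.5058·√1.3415 = 0.585833
d₁ = (ln(S/K) + (r−q+σ²/2)T) / (σ√T) = (ln(29.27/25.94) + (0.045−0.0213+0.5058²/2)·1.3415) / 0.585833 = (0.120777 + 0.203394) / 0.585833 = 0.553350
d₂ = d₁ − σ√T = 0.553350 − 0.585833 = -0.032484
e^{−rT} = 0.941418
e^{−qT} = 0.971830
N(d₁) = 0.709988,  N(d₂) = 0.487043
Call price V = S·e^{−qT}·N(d₁) − K·e^{−rT}·N(d₂) = 20.195949 − 11.893788 = 8.302161
φ(d₁) = (1/√(2π))·e^{−d₁²/2} = 0.342311
Θ = −S·e^{−qT}·φ(d₁)·σ/(2√T) + q·S·e^{−qT}·N(d₁) − r·K·e^{−rT}·N(d₂) = −2.126117 + 0.430174 − 0.535220 = -2.231164

price = 8.302161
Θ = -2.231164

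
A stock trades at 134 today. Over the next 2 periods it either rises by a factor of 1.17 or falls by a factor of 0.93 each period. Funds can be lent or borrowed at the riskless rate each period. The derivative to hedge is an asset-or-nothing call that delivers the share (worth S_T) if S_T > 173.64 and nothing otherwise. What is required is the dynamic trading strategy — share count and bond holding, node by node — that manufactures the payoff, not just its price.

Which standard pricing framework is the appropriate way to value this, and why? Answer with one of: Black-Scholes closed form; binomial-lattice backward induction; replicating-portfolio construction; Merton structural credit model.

framework: replicating-portfolio construction

Key observation: the mandate to exhibit the hedge at every date and state singles out the replicating-portfolio construction on the 2-period tree with factors 1.17 and 0.93 from 134.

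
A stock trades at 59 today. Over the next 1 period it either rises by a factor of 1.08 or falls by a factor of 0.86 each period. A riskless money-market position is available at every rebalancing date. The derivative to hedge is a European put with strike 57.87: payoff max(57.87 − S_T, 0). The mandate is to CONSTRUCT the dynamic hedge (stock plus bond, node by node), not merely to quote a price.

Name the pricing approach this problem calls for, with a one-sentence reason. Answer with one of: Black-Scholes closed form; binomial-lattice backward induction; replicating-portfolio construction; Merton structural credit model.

Key observation: the mandate to exhibit the hedge at every date and state singles out the replicating-portfolio construction on the 1-period tree with factors 1.08 and 0.86 from 59.

framework: replicating-portfolio construction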